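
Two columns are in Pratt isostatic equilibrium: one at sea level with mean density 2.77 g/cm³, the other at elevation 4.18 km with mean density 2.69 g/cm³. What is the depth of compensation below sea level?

141 km

ρ_ref D = ρ (D + h) → D (ρ_ref − ρ) = ρ h.
D = ρ h/(ρ_ref − ρ) = 2.69 × 4.18 km/(2.77 − 2.69) = 141 km.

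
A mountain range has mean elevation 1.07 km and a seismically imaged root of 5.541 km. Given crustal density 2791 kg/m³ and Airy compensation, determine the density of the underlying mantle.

Airy balance: ρ_c h = (ρ_m − ρ_c) r → ρ_m = ρ_c (1 + h/r).
ρ_m = 2791 × (1 + 1.07 km/5.541 km) = 3330 kg/m³.

3330 kg/m³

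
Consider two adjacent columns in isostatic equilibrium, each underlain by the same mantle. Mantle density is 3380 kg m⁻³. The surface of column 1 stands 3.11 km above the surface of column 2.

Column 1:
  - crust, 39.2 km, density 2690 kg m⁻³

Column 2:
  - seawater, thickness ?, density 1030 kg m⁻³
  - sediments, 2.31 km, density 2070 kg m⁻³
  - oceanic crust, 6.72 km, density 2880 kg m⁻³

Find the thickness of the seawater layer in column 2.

Take the compensation level at the base of the deeper column (depth z_c below the surface of column 1) and equate Σ ρ_i t_i down to z_c; mantle fills any gap and the z_c terms cancel.
Column 1: 39.2×2690 + (z_c − 39.2)×3380
Column 2: 3.11×0 + x×1030 + 2.31×2070 + 6.72×2880 + (z_c − 3.11 − 9.03 − x)×3380
The z_c×3380 term appears on both sides and cancels. Collect the known terms of each column as K = Σ(ρt)_known − 3380 × (depth of known layers): K_1 = 105448 − 3380×39.2 = −27048; K_2 = 24135.3 − 3380×(3.11 + 9.03) = −16897.9.
Balance: K_1 = K_2 − x×(3380 − 1030), so x = (K_2 − K_1)/(3380 − 1030) = 10150.1/2350 = 4.32 km.

4.32 km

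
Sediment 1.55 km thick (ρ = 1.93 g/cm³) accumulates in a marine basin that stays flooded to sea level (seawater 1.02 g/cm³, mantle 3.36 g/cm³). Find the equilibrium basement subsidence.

0.603 km

Submarine loading: the sediment displaces seawater, and the subsidence is in turn flooded, so s (ρ_m − ρ_w) = t (ρ_sed − ρ_w).
s = 1.55 km × (1.93 − 1.02) / (3.36 − 1.02) = 0.603 km.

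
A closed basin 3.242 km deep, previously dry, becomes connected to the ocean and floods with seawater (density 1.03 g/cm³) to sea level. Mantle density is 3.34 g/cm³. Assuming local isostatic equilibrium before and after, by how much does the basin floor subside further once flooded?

After flooding the water column is d + s deep. Its weight must equal the weight of mantle displaced by the extra subsidence s: (d + s) ρ_w = s ρ_m.
s = d ρ_w / (ρ_m − ρ_w) = 3.242 km × 1.03/(3.34 − 1.03) = 1.45 km.

1.45 km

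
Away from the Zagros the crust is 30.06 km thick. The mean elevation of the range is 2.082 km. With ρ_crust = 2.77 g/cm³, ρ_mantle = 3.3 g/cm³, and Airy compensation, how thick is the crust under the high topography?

Root depth r = h ρ_c / (ρ_m − ρ_c) = 2.082 km × 2.77 / 0.53 = 10.88 km.
Total thickness = T + h + r = 30.06 km + 2.082 km + 10.88 km = 43 km.

43 km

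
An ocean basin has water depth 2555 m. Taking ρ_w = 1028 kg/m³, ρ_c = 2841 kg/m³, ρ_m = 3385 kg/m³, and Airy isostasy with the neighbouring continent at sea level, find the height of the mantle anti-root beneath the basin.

8520 m

By Archimedes' principle applied to the lithosphere: replacing crust with seawater at the top is compensated by replacing crust with mantle at the base: d (ρ_c − ρ_w) = a (ρ_m − ρ_c).
a = d (ρ_c − ρ_w)/(ρ_m − ρ_c) = 2555 m × 1813/544 = 8520 m.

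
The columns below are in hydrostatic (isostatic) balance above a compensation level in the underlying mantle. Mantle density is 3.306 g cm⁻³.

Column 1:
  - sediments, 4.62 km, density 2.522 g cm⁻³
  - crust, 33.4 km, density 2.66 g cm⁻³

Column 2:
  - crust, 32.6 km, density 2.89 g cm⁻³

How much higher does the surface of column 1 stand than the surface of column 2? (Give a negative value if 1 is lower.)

3.52 km

For any compensation level in the mantle, the mantle terms cancel and isostasy reduces to e = (Σt_1 − Σt_2) − (Σ(ρt)_1 − Σ(ρt)_2) / ρ_m.
Σt_1 = 38.02 km; Σt_2 = 32.6 km; Σ(ρt)_1 = 100.49564; Σ(ρt)_2 = 94.214 (in km·g cm⁻³).
e = (38.02 − 32.6) − (100.49564 − 94.214) / 3.306 = 3.52 km.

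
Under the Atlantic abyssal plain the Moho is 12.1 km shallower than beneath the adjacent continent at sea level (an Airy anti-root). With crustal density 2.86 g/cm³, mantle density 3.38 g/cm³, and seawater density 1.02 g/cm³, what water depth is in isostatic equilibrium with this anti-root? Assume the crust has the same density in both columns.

Replacing a thickness d of crust by seawater at the top must be balanced by replacing crust with mantle at the base: d (ρ_c − ρ_w) = a (ρ_m − ρ_c).
d = a (ρ_m − ρ_c)/(ρ_c − ρ_w) = 12.1 km × 0.52/1.84 = 3.42 km.

3.42 km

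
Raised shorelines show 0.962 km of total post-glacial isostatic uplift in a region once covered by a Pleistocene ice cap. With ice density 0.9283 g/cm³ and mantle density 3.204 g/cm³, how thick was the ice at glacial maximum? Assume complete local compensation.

u = t ρ_ice/ρ_m → t = u ρ_m/ρ_ice = 0.962 km × 3.204/0.9283 = 3.32 km.

3.32 km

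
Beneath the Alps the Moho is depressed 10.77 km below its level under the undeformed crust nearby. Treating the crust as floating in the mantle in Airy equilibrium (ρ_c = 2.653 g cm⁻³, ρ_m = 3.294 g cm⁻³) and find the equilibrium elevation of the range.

2.6 km

Equating mass per unit area of the two columns: ρ_c h = (ρ_m − ρ_c) r.
h = r (ρ_m − ρ_c) / ρ_c = 10.77 km × (3.294 − 2.653) / 2.653 = 2.6 km.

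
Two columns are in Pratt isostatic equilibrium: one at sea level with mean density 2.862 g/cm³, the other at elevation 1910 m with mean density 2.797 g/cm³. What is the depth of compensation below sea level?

82200 m

ρ_ref D = ρ (D + h) → D (ρ_ref − ρ) = ρ h.
D = ρ h/(ρ_ref − ρ) = 2.797 × 1910 m/(2.862 − 2.797) = 82200 m.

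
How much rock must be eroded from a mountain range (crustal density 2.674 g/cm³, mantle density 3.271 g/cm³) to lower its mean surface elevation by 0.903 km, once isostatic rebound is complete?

Net drop Δ = e − u = e − e ρ_c/ρ_m = e (ρ_m − ρ_c)/ρ_m.
e = Δ ρ_m/(ρ_m − ρ_c) = 0.903 km × 3.271/0.597 = 4.95 km.

4.95 km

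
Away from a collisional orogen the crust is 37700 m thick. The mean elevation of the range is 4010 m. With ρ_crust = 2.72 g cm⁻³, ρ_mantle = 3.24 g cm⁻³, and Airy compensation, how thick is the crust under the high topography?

Root depth r = h ρ_c / (ρ_m − ρ_c) = 4010 m × 2.72 / 0.52 = 20980 m.
Total thickness = T + h + r = 37700 m + 4010 m + 20980 m = 62700 m.

62700 m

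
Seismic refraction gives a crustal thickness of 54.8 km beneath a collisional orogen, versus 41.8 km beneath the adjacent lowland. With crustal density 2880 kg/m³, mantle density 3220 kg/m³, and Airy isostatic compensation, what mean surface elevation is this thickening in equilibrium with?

1.37 km

Excess crust Δ = 54.8 km − 41.8 km = 13 km, split between elevation h and root r with h + r = Δ.
Airy balance ρ_c h = (ρ_m − ρ_c) r gives r = h ρ_c/(ρ_m − ρ_c), so h (1 + ρ_c/(ρ_m − ρ_c)) = Δ, i.e. h = Δ (ρ_m − ρ_c)/ρ_m.
h = 13 km × 340/3220 = 1.37 km.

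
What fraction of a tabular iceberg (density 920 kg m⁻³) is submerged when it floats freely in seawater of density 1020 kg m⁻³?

0.902

Submerged fraction = ρ_obj/ρ_fluid = 920/1020 = 0.902.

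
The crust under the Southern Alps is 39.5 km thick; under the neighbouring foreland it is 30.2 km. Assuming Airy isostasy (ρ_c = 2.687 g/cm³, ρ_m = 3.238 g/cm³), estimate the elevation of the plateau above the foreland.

Excess crust Δ = 39.5 km − 30.2 km = 9.3 km, split between elevation h and root r with h + r = Δ.
Airy balance ρ_c h = (ρ_m − ρ_c) r gives r = h ρ_c/(ρ_m − ρ_c), so h (1 + ρ_c/(ρ_m − ρ_c)) = Δ, i.e. h = Δ (ρ_m − ρ_c)/ρ_m.
h = 9.3 km × 0.551/3.238 = 1.58 km.

1.58 km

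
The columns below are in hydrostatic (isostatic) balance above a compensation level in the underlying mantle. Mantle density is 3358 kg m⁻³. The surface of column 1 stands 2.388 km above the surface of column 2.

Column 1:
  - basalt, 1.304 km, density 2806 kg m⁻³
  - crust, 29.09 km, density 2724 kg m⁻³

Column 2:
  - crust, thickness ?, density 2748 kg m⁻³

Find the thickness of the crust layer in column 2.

18.3 km

Take the compensation level at the base of the deeper column (depth z_c below the surface of column 1) and equate Σ ρ_i t_i down to z_c; mantle fills any gap and the z_c terms cancel.
Column 1: 1.304×2806 + 29.09×2724 + (z_c − 30.394)×3358
Column 2: 2.388×0 + x×2748 + (z_c − 2.388 − 0 − x)×3358
The z_c×3358 term appears on both sides and cancels. Collect the known terms of each column as K = Σ(ρt)_known − 3358 × (depth of known layers): K_1 = 82900.184 − 3358×30.394 = −19162.868; K_2 = 0 − 3358×(2.388 + 0) = −8018.904.
Balance: K_1 = K_2 − x×(3358 − 2748), so x = (K_2 − K_1)/(3358 − 2748) = 11144/610 = 18.3 km.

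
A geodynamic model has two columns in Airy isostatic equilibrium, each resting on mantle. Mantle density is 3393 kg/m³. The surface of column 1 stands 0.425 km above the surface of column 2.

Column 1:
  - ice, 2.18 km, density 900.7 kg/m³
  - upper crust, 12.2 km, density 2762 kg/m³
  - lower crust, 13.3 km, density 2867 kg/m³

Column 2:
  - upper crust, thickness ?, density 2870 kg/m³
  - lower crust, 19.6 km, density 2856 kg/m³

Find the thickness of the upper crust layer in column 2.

15.6 km

Take the compensation level at the base of the deeper column (depth z_c below the surface of column 1) and equate Σ ρ_i t_i down to z_c; mantle fills any gap and the z_c terms cancel.
Column 1: 2.18×900.7 + 12.2×2762 + 13.3×2867 + (z_c − 27.68)×3393
Column 2: 0.425×0 + x×2870 + 19.6×2856 + (z_c − 0.425 − 19.6 − x)×3393
The z_c×3393 term appears on both sides and cancels. Collect the known terms of each column as K = Σ(ρt)_known − 3393 × (depth of known layers): K_1 = 73791.026 − 3393×27.68 = −20127.214; K_2 = 55977.6 − 3393×(0.425 + 19.6) = −11967.225.
Balance: K_1 = K_2 − x×(3393 − 2870), so x = (K_2 − K_1)/(3393 − 2870) = 8159.99/523 = 15.6 km.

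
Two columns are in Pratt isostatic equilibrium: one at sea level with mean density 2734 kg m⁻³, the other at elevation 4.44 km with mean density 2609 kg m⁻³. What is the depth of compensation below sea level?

92.7 km

ρ_ref D = ρ (D + h) → D (ρ_ref − ρ) = ρ h.
D = ρ h/(ρ_ref − ρ) = 2609 × 4.44 km/(2734 − 2609) = 92.7 km.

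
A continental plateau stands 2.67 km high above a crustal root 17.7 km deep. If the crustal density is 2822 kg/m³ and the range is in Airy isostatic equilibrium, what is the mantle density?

Airy balance: ρ_c h = (ρ_m − ρ_c) r → ρ_m = ρ_c (1 + h/r).
ρ_m = 2822 × (1 + 2.67 km/17.7 km) = 3250 kg/m³.

3250 kg/m³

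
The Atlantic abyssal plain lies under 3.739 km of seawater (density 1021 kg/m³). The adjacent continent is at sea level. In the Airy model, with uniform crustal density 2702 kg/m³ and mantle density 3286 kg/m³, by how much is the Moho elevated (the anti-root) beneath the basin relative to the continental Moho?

In Airy isostatic equilibrium: replacing crust with seawater at the top is compensated by replacing crust with mantle at the base: d (ρ_c − ρ_w) = a (ρ_m − ρ_c).
a = d (ρ_c − ρ_w)/(ρ_m − ρ_c) = 3.739 km × 1681/584 = 10.8 km.

10.8 km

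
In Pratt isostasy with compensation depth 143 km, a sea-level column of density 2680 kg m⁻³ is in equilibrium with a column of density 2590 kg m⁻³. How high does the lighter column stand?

ρ_ref D = ρ (D + h) → h = D (ρ_ref − ρ)/ρ.
h = 143 km × (2680 − 2590)/2590 = 4.97 km.

4.97 km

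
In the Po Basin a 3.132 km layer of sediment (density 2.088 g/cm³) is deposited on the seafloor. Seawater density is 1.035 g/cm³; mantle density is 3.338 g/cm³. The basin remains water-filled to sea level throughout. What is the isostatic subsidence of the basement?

Submarine loading: the sediment displaces seawater, and the subsidence is in turn flooded, so s (ρ_m − ρ_w) = t (ρ_sed − ρ_w).
s = 3.132 km × (2.088 − 1.035) / (3.338 − 1.035) = 1.43 km.

1.43 km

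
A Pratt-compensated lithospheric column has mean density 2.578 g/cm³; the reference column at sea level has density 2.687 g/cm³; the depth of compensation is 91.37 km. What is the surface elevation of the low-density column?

ρ_ref D = ρ (D + h) → h = D (ρ_ref − ρ)/ρ.
h = 91.37 km × (2.687 − 2.578)/2.578 = 3.86 km.

3.86 km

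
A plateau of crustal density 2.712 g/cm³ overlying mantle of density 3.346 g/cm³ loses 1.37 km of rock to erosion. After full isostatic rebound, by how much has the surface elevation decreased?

0.26 km

Rebound u = e ρ_c/ρ_m = 1.37 km × 2.712/3.346 = 1.11 km.
Net surface drop = e − u = 1.37 km − 1.11 km = e (ρ_m − ρ_c)/ρ_m = 0.26 km.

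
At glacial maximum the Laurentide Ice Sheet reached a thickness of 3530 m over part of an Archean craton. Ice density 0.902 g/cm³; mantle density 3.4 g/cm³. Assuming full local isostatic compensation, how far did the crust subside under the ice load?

Isostatic balance requires: the ice load ρ_ice t is balanced by mantle displaced below, ρ_m s.
s = t ρ_ice / ρ_m = 3530 m × 0.902/3.4 = 936 m.

936 m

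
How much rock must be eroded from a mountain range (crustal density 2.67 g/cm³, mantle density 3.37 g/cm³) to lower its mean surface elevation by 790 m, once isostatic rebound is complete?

3800 m

Net drop Δ = e − u = e − e ρ_c/ρ_m = e (ρ_m − ρ_c)/ρ_m.
e = Δ ρ_m/(ρ_m − ρ_c) = 790 m × 3.37/0.7 = 3800 m.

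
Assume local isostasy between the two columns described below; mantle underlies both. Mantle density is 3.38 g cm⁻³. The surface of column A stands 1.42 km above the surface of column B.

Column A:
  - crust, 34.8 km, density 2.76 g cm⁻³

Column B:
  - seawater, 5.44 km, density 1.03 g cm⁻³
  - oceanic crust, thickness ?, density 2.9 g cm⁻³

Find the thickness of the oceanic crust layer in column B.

Take the compensation level at the base of the deeper column (depth z_c below the surface of column A) and equate Σ ρ_i t_i down to z_c; mantle fills any gap and the z_c terms cancel.
Column A: 34.8×2.76 + (z_c − 34.8)×3.38
Column B: 1.42×0 + 5.44×1.03 + x×2.9 + (z_c − 1.42 − 5.44 − x)×3.38
The z_c×3.38 term appears on both sides and cancels. Collect the known terms of each column as K = Σ(ρt)_known − 3.38 × (depth of known layers): K_A = 96.048 − 3.38×34.8 = −21.576; K_B = 5.6032 − 3.38×(1.42 + 5.44) = −17.5836.
Balance: K_A = K_B − x×(3.38 − 2.9), so x = (K_B − K_A)/(3.38 − 2.9) = 3.9924/0.48 = 8.32 km.

8.32 km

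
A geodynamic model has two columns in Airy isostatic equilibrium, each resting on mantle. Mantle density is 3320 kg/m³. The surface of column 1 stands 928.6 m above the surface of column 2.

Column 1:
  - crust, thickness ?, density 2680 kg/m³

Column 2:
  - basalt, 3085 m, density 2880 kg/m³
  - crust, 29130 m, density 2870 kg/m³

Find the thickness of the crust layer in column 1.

27400 m

Take the compensation level at the base of the deeper column (depth z_c below the surface of column 1) and equate Σ ρ_i t_i down to z_c; mantle fills any gap and the z_c terms cancel.
Column 1: x×2680 + (z_c − 0 − x)×3320
Column 2: 928.6×0 + 3085×2880 + 29130×2870 + (z_c − 928.6 − 32215)×3320
The z_c×3320 term appears on both sides and cancels. Collect the known terms of each column as K = Σ(ρt)_known − 3320 × (depth of known layers): K_1 = 0 − 3320×0 = 0; K_2 = 92487900 − 3320×(928.6 + 32215) = −17548852.
Balance: K_1 − x×(3320 − 2680) = K_2, so x = (K_1 − K_2)/(3320 − 2680) = 17548900/640 = 27400 m.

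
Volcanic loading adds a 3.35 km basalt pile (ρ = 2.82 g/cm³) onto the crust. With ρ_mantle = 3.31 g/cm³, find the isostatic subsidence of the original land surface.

Subaerial loading: s = t ρ_load / ρ_m.
s = 3.35 km × 2.82/3.31 = 2.85 km.

2.85 km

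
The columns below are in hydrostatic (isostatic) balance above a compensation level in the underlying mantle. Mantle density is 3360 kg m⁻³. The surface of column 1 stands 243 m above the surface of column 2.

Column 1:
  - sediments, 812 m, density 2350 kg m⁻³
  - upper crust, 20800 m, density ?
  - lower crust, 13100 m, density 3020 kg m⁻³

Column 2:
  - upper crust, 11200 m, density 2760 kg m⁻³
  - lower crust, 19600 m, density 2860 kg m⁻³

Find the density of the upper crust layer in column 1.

Take the compensation level at the base of the deeper column (depth z_c below the surface of column 1) and equate Σ ρ_i t_i down to z_c; mantle fills any gap and the z_c terms cancel.
Column 1: 812×2350 + 20800×ρ + 13100×3020 + (z_c − 34712)×3360
Column 2: 243×0 + 11200×2760 + 19600×2860 + (z_c − 243 − 30800)×3360
The z_c×3360 term appears on both sides and cancels. Collect the known terms of each column as K = Σ(ρt)_known − 3360 × (depth of known layers): K_1 = 41470200 − 3360×34712 = −75162120; K_2 = 86968000 − 3360×(243 + 30800) = −17336480.
Balance: K_1 + 20800×ρ = K_2, so ρ = (K_2 − K_1)/20800 = 57825600/20800 = 2780 kg m⁻³.

2780 kg m⁻³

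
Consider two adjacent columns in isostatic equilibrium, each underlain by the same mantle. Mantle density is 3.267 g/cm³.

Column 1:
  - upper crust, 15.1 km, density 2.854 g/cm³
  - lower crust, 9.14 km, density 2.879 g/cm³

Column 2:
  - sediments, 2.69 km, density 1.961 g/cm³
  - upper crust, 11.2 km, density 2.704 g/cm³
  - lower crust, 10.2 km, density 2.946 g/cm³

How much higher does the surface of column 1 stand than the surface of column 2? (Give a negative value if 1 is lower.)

−1.01 km

For any compensation level in the mantle, the mantle terms cancel and isostasy reduces to e = (Σt_1 − Σt_2) − (Σ(ρt)_1 − Σ(ρt)_2) / ρ_m.
Σt_1 = 24.24 km; Σt_2 = 24.09 km; Σ(ρt)_1 = 69.40946; Σ(ρt)_2 = 65.60909 (in km·g/cm³).
e = (24.24 − 24.09) − (69.40946 − 65.60909) / 3.267 = −1.01 km.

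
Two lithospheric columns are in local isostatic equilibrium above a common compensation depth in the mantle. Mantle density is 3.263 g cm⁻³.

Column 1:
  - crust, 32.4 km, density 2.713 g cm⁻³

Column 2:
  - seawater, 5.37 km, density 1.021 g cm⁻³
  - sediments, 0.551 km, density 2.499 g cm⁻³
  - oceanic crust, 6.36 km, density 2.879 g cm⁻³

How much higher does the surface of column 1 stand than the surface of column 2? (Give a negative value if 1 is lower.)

0.894 km

For any compensation level in the mantle, the mantle terms cancel and isostasy reduces to e = (Σt_1 − Σt_2) − (Σ(ρt)_1 − Σ(ρt)_2) / ρ_m.
Σt_1 = 32.4 km; Σt_2 = 12.281 km; Σ(ρt)_1 = 87.9012; Σ(ρt)_2 = 25.170159 (in km·g cm⁻³).
e = (32.4 − 12.281) − (87.9012 − 25.170159) / 3.263 = 0.894 km.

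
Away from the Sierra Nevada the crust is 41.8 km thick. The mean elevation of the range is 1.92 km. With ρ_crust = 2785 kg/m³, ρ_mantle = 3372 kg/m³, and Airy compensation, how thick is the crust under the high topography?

52.8 km

Root depth r = h ρ_c / (ρ_m − ρ_c) = 1.92 km × 2785 / 587 = 9.109 km.
Total thickness = T + h + r = 41.8 km + 1.92 km + 9.109 km = 52.8 km.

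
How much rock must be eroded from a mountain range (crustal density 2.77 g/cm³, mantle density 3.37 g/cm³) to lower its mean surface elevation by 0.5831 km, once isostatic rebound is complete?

3.28 km

Net drop Δ = e − u = e − e ρ_c/ρ_m = e (ρ_m − ρ_c)/ρ_m.
e = Δ ρ_m/(ρ_m − ρ_c) = 0.5831 km × 3.37/0.6 = 3.28 km.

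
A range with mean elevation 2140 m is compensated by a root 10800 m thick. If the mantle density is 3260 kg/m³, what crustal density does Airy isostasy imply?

2720 kg/m³

ρ_c h = (ρ_m − ρ_c) r → ρ_c (h + r) = ρ_m r → ρ_c = ρ_m r / (h + r).
ρ_c = 3260 × 10800 m / (2140 m + 10800 m) = 2720 kg/m³.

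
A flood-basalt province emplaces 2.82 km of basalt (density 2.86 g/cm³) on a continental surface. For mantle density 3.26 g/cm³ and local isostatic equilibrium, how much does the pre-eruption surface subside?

Subaerial loading: s = t ρ_load / ρ_m.
s = 2.82 km × 2.86/3.26 = 2.47 km.

2.47 km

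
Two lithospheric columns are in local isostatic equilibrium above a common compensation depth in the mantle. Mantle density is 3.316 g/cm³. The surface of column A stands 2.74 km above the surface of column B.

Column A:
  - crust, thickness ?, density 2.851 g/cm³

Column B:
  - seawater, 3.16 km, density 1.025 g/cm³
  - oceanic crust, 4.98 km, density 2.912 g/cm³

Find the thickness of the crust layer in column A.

Take the compensation level at the base of the deeper column (depth z_c below the surface of column A) and equate Σ ρ_i t_i down to z_c; mantle fills any gap and the z_c terms cancel.
Column A: x×2.851 + (z_c − 0 − x)×3.316
Column B: 2.74×0 + 3.16×1.025 + 4.98×2.912 + (z_c − 2.74 − 8.14)×3.316
The z_c×3.316 term appears on both sides and cancels. Collect the known terms of each column as K = Σ(ρt)_known − 3.316 × (depth of known layers): K_A = 0 − 3.316×0 = 0; K_B = 17.74076 − 3.316×(2.74 + 8.14) = −18.33732.
Balance: K_A − x×(3.316 − 2.851) = K_B, so x = (K_A − K_B)/(3.316 − 2.851) = 18.3373/0.465 = 39.4 km.

39.4 km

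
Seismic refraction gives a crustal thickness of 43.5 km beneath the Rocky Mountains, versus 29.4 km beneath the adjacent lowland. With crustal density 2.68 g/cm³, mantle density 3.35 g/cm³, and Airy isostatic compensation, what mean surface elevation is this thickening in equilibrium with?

Excess crust Δ = 43.5 km − 29.4 km = 14.1 km, split between elevation h and root r with h + r = Δ.
Airy balance ρ_c h = (ρ_m − ρ_c) r gives r = h ρ_c/(ρ_m − ρ_c), so h (1 + ρ_c/(ρ_m − ρ_c)) = Δ, i.e. h = Δ (ρ_m − ρ_c)/ρ_m.
h = 14.1 km × 0.67/3.35 = 2.82 km.

2.82 km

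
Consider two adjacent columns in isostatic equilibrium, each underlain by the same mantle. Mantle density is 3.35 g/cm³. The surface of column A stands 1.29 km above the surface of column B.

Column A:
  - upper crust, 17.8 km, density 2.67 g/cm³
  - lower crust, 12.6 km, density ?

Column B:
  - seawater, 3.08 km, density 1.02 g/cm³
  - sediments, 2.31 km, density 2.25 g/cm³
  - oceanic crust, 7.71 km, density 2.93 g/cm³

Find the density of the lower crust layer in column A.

Take the compensation level at the base of the deeper column (depth z_c below the surface of column A) and equate Σ ρ_i t_i down to z_c; mantle fills any gap and the z_c terms cancel.
Column A: 17.8×2.67 + 12.6×ρ + (z_c − 30.4)×3.35
Column B: 1.29×0 + 3.08×1.02 + 2.31×2.25 + 7.71×2.93 + (z_c − 1.29 − 13.1)×3.35
The z_c×3.35 term appears on both sides and cancels. Collect the known terms of each column as K = Σ(ρt)_known − 3.35 × (depth of known layers): K_A = 47.526 − 3.35×30.4 = −54.314; K_B = 30.9294 − 3.35×(1.29 + 13.1) = −17.2771.
Balance: K_A + 12.6×ρ = K_B, so ρ = (K_B − K_A)/12.6 = 37.0369/12.6 = 2.94 g/cm³.

2.94 g/cm³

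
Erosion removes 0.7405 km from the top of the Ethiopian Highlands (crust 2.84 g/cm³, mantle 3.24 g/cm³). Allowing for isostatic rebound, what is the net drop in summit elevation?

Rebound u = e ρ_c/ρ_m = 0.7405 km × 2.84/3.24 = 0.6491 km.
Net surface drop = e − u = 0.7405 km − 0.6491 km = e (ρ_m − ρ_c)/ρ_m = 0.0914 km.

0.0914 km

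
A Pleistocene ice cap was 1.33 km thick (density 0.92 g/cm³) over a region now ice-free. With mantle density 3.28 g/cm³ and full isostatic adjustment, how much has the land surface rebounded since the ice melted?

Removing the load lets mantle flow back in; uplift u satisfies ρ_ice t = ρ_m u.
u = t ρ_ice/ρ_m = 1.33 km × 0.92/3.28 = 0.373 km.

0.373 km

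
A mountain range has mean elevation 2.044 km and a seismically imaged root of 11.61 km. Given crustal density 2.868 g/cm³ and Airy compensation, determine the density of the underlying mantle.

3.37 g/cm³

Airy balance: ρ_c h = (ρ_m − ρ_c) r → ρ_m = ρ_c (1 + h/r).
ρ_m = 2.868 × (1 + 2.044 km/11.61 km) = 3.37 g/cm³.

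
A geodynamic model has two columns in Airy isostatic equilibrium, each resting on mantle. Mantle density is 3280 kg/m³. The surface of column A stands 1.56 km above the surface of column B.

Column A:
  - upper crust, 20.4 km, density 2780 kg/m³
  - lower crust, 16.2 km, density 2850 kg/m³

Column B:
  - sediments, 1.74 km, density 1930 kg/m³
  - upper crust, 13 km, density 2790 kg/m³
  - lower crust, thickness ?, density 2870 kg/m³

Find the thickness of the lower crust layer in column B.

8.12 km

Take the compensation level at the base of the deeper column (depth z_c below the surface of column A) and equate Σ ρ_i t_i down to z_c; mantle fills any gap and the z_c terms cancel.
Column A: 20.4×2780 + 16.2×2850 + (z_c − 36.6)×3280
Column B: 1.56×0 + 1.74×1930 + 13×2790 + x×2870 + (z_c − 1.56 − 14.74 − x)×3280
The z_c×3280 term appears on both sides and cancels. Collect the known terms of each column as K = Σ(ρt)_known − 3280 × (depth of known layers): K_A = 102882 − 3280×36.6 = −17166; K_B = 39628.2 − 3280×(1.56 + 14.74) = −13835.8.
Balance: K_A = K_B − x×(3280 − 2870), so x = (K_B − K_A)/(3280 − 2870) = 3330.2/410 = 8.12 km.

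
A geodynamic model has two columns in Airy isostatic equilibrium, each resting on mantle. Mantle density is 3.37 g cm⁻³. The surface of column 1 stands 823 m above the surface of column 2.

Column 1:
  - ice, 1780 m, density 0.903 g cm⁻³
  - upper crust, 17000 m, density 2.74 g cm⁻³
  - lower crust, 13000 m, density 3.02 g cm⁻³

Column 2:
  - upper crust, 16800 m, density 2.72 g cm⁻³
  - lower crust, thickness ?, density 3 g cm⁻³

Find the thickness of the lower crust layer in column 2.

Take the compensation level at the base of the deeper column (depth z_c below the surface of column 1) and equate Σ ρ_i t_i down to z_c; mantle fills any gap and the z_c terms cancel.
Column 1: 1780×0.903 + 17000×2.74 + 13000×3.02 + (z_c − 31780)×3.37
Column 2: 823×0 + 16800×2.72 + x×3 + (z_c − 823 − 16800 − x)×3.37
The z_c×3.37 term appears on both sides and cancels. Collect the known terms of each column as K = Σ(ρt)_known − 3.37 × (depth of known layers): K_1 = 87447.34 − 3.37×31780 = −19651.26; K_2 = 45696 − 3.37×(823 + 16800) = −13693.51.
Balance: K_1 = K_2 − x×(3.37 − 3), so x = (K_2 − K_1)/(3.37 − 3) = 5957.75/0.37 = 16100 m.

16100 m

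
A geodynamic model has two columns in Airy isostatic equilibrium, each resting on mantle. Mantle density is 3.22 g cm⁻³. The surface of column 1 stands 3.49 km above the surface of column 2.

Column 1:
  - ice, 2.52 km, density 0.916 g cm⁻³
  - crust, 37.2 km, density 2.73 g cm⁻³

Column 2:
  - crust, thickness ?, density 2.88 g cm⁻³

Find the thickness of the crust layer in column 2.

Take the compensation level at the base of the deeper column (depth z_c below the surface of column 1) and equate Σ ρ_i t_i down to z_c; mantle fills any gap and the z_c terms cancel.
Column 1: 2.52×0.916 + 37.2×2.73 + (z_c − 39.72)×3.22
Column 2: 3.49×0 + x×2.88 + (z_c − 3.49 − 0 − x)×3.22
The z_c×3.22 term appears on both sides and cancels. Collect the known terms of each column as K = Σ(ρt)_known − 3.22 × (depth of known layers): K_1 = 103.86432 − 3.22×39.72 = −24.03408; K_2 = 0 − 3.22×(3.49 + 0) = −11.2378.
Balance: K_1 = K_2 − x×(3.22 − 2.88), so x = (K_2 − K_1)/(3.22 − 2.88) = 12.7963/0.34 = 37.6 km.

37.6 km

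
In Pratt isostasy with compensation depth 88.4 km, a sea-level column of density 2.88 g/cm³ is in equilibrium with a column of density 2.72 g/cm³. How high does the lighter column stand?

5.2 km

ρ_ref D = ρ (D + h) → h = D (ρ_ref − ρ)/ρ.
h = 88.4 km × (2.88 − 2.72)/2.72 = 5.2 km.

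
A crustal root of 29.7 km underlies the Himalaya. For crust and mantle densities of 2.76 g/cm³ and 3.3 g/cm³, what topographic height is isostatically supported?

Equating mass per unit area of the two columns: ρ_c h = (ρ_m − ρ_c) r.
h = r (ρ_m − ρ_c) / ρ_c = 29.7 km × (3.3 − 2.76) / 2.76 = 5.81 km.

5.81 km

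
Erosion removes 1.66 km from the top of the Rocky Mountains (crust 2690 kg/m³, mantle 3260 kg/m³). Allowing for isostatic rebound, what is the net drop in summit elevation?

Rebound u = e ρ_c/ρ_m = 1.66 km × 2690/3260 = 1.37 km.
Net surface drop = e − u = 1.66 km − 1.37 km = e (ρ_m − ρ_c)/ρ_m = 0.29 km.

0.29 km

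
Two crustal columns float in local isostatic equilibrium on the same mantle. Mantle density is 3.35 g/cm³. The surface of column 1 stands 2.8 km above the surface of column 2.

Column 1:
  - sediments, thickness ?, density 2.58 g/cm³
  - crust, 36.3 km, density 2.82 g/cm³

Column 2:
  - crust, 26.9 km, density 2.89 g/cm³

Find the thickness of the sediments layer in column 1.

Take the compensation level at the base of the deeper column (depth z_c below the surface of column 1) and equate Σ ρ_i t_i down to z_c; mantle fills any gap and the z_c terms cancel.
Column 1: x×2.58 + 36.3×2.82 + (z_c − 36.3 − x)×3.35
Column 2: 2.8×0 + 26.9×2.89 + (z_c − 2.8 − 26.9)×3.35
The z_c×3.35 term appears on both sides and cancels. Collect the known terms of each column as K = Σ(ρt)_known − 3.35 × (depth of known layers): K_1 = 102.366 − 3.35×36.3 = −19.239; K_2 = 77.741 − 3.35×(2.8 + 26.9) = −21.754.
Balance: K_1 − x×(3.35 − 2.58) = K_2, so x = (K_1 − K_2)/(3.35 − 2.58) = 2.515/0.77 = 3.27 km.

3.27 km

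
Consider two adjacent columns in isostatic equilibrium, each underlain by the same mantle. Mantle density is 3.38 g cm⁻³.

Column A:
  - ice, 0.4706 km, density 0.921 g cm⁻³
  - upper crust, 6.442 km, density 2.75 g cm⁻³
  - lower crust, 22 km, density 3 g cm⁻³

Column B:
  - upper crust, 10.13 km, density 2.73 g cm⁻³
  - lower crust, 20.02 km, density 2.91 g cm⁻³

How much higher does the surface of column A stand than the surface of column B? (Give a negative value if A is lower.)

−0.715 km

For any compensation level in the mantle, the mantle terms cancel and isostasy reduces to e = (Σt_A − Σt_B) − (Σ(ρt)_A − Σ(ρt)_B) / ρ_m.
Σt_A = 28.9126 km; Σt_B = 30.15 km; Σ(ρt)_A = 84.1489226; Σ(ρt)_B = 85.9131 (in km·g cm⁻³).
e = (28.9126 − 30.15) − (84.1489226 − 85.9131) / 3.38 = −0.715 km.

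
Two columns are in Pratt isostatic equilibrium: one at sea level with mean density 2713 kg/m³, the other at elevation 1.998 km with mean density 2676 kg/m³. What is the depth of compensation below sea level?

145 km

ρ_ref D = ρ (D + h) → D (ρ_ref − ρ) = ρ h.
D = ρ h/(ρ_ref − ρ) = 2676 × 1.998 km/(2713 − 2676) = 145 km.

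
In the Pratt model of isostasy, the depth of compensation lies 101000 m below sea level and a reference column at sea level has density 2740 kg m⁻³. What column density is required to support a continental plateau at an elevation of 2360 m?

2680 kg m⁻³

Pratt balance: ρ_ref D = ρ (D + h).
ρ = ρ_ref D/(D + h) = 2740 × 101000 m/(101000 m + 2360 m) = 2680 kg m⁻³.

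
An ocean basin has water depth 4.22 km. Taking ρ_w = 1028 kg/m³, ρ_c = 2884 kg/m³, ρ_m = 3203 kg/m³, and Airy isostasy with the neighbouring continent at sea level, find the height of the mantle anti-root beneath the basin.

24.6 km

Equating mass per unit area of the two columns: replacing crust with seawater at the top is compensated by replacing crust with mantle at the base: d (ρ_c − ρ_w) = a (ρ_m − ρ_c).
a = d (ρ_c − ρ_w)/(ρ_m − ρ_c) = 4.22 km × 1856/319 = 24.6 km.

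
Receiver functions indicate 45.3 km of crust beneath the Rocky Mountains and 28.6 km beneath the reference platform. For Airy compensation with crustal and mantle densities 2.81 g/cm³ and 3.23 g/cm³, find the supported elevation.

Excess crust Δ = 45.3 km − 28.6 km = 16.7 km, split between elevation h and root r with h + r = Δ.
Airy balance ρ_c h = (ρ_m − ρ_c) r gives r = h ρ_c/(ρ_m − ρ_c), so h (1 + ρ_c/(ρ_m − ρ_c)) = Δ, i.e. h = Δ (ρ_m − ρ_c)/ρ_m.
h = 16.7 km × 0.42/3.23 = 2.17 km.

2.17 km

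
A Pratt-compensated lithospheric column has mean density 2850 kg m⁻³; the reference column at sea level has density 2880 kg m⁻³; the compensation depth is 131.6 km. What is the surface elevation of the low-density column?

ρ_ref D = ρ (D + h) → h = D (ρ_ref − ρ)/ρ.
h = 131.6 km × (2880 − 2850)/2850 = 1.39 km.

1.39 km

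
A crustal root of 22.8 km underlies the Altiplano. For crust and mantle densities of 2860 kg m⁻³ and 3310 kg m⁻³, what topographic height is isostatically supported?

3.59 km

Balancing pressure at the compensation depth: ρ_c h = (ρ_m − ρ_c) r.
h = r (ρ_m − ρ_c) / ρ_c = 22.8 km × (3310 − 2860) / 2860 = 3.59 km.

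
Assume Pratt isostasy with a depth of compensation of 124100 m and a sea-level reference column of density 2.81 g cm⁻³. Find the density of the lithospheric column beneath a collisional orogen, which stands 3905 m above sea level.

2.72 g cm⁻³

Pratt balance: ρ_ref D = ρ (D + h).
ρ = ρ_ref D/(D + h) = 2.81 × 124100 m/(124100 m + 3905 m) = 2.72 g cm⁻³.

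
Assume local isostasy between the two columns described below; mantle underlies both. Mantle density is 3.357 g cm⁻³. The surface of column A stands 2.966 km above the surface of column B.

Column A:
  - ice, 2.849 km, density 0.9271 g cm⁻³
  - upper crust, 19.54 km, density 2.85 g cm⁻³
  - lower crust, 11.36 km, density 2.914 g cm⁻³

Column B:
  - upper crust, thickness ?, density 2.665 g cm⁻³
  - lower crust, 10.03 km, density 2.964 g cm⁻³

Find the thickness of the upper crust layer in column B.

11.5 km

Take the compensation level at the base of the deeper column (depth z_c below the surface of column A) and equate Σ ρ_i t_i down to z_c; mantle fills any gap and the z_c terms cancel.
Column A: 2.849×0.9271 + 19.54×2.85 + 11.36×2.914 + (z_c − 33.749)×3.357
Column B: 2.966×0 + x×2.665 + 10.03×2.964 + (z_c − 2.966 − 10.03 − x)×3.357
The z_c×3.357 term appears on both sides and cancels. Collect the known terms of each column as K = Σ(ρt)_known − 3.357 × (depth of known layers): K_A = 91.4333479 − 3.357×33.749 = −21.8620451; K_B = 29.72892 − 3.357×(2.966 + 10.03) = −13.898652.
Balance: K_A = K_B − x×(3.357 − 2.665), so x = (K_B − K_A)/(3.357 − 2.665) = 7.96339/0.692 = 11.5 km.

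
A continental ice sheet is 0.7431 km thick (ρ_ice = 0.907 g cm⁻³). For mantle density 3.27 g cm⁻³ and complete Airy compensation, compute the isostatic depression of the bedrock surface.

0.206 km

Isostatic balance requires: the ice load ρ_ice t is balanced by mantle displaced below, ρ_m s.
s = t ρ_ice / ρ_m = 0.7431 km × 0.907/3.27 = 0.206 km.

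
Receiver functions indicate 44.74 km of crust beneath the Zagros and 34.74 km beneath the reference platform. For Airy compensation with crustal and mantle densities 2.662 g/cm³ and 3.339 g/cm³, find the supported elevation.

Excess crust Δ = 44.74 km − 34.74 km = 10 km, split between elevation h and root r with h + r = Δ.
Airy balance ρ_c h = (ρ_m − ρ_c) r gives r = h ρ_c/(ρ_m − ρ_c), so h (1 + ρ_c/(ρ_m − ρ_c)) = Δ, i.e. h = Δ (ρ_m − ρ_c)/ρ_m.
h = 10 km × 0.677/3.339 = 2.03 km.

2.03 km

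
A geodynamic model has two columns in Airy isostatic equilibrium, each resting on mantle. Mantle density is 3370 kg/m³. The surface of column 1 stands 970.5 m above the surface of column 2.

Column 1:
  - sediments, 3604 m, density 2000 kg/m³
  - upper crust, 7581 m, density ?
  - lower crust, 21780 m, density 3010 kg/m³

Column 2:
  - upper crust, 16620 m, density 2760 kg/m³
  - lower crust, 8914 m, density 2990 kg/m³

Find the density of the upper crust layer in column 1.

Take the compensation level at the base of the deeper column (depth z_c below the surface of column 1) and equate Σ ρ_i t_i down to z_c; mantle fills any gap and the z_c terms cancel.
Column 1: 3604×2000 + 7581×ρ + 21780×3010 + (z_c − 32965)×3370
Column 2: 970.5×0 + 16620×2760 + 8914×2990 + (z_c − 970.5 − 25534)×3370
The z_c×3370 term appears on both sides and cancels. Collect the known terms of each column as K = Σ(ρt)_known − 3370 × (depth of known layers): K_1 = 72765800 − 3370×32965 = −38326250; K_2 = 72524060 − 3370×(970.5 + 25534) = −16796105.
Balance: K_1 + 7581×ρ = K_2, so ρ = (K_2 − K_1)/7581 = 21530100/7581 = 2840 kg/m³.

2840 kg/m³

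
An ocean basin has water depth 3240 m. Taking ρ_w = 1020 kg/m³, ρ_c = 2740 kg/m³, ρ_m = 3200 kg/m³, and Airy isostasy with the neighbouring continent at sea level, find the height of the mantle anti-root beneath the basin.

12100 m

By Archimedes' principle applied to the lithosphere: replacing crust with seawater at the top is compensated by replacing crust with mantle at the base: d (ρ_c − ρ_w) = a (ρ_m − ρ_c).
a = d (ρ_c − ρ_w)/(ρ_m − ρ_c) = 3240 m × 1720/460 = 12100 m.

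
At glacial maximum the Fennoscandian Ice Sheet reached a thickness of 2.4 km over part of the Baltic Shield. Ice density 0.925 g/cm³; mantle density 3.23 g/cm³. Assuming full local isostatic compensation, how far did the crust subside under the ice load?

In Airy isostatic equilibrium: the ice load ρ_ice t is balanced by mantle displaced below, ρ_m s.
s = t ρ_ice / ρ_m = 2.4 km × 0.925/3.23 = 0.687 km.

0.687 km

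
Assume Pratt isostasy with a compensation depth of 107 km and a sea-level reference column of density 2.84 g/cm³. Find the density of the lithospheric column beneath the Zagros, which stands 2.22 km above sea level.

2.78 g/cm³

Pratt balance: ρ_ref D = ρ (D + h).
ρ = ρ_ref D/(D + h) = 2.84 × 107 km/(107 km + 2.22 km) = 2.78 g/cm³.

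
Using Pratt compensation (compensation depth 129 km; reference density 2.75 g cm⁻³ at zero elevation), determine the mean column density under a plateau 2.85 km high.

Pratt balance: ρ_ref D = ρ (D + h).
ρ = ρ_ref D/(D + h) = 2.75 × 129 km/(129 km + 2.85 km) = 2.69 g cm⁻³.

2.69 g cm⁻³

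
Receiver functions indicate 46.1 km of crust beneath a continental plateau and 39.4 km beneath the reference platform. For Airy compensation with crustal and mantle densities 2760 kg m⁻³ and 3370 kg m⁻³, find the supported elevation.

Excess crust Δ = 46.1 km − 39.4 km = 6.7 km, split between elevation h and root r with h + r = Δ.
Airy balance ρ_c h = (ρ_m − ρ_c) r gives r = h ρ_c/(ρ_m − ρ_c), so h (1 + ρ_c/(ρ_m − ρ_c)) = Δ, i.e. h = Δ (ρ_m − ρ_c)/ρ_m.
h = 6.7 km × 610/3370 = 1.21 km.

1.21 km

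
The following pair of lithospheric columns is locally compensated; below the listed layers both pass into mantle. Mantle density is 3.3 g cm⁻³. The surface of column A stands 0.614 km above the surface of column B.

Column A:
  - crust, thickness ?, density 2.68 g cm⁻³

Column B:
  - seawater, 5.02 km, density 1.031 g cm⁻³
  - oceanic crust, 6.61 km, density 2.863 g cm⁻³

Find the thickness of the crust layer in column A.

Take the compensation level at the base of the deeper column (depth z_c below the surface of column A) and equate Σ ρ_i t_i down to z_c; mantle fills any gap and the z_c terms cancel.
Column A: x×2.68 + (z_c − 0 − x)×3.3
Column B: 0.614×0 + 5.02×1.031 + 6.61×2.863 + (z_c − 0.614 − 11.63)×3.3
The z_c×3.3 term appears on both sides and cancels. Collect the known terms of each column as K = Σ(ρt)_known − 3.3 × (depth of known layers): K_A = 0 − 3.3×0 = 0; K_B = 24.10005 − 3.3×(0.614 + 11.63) = −16.30515.
Balance: K_A − x×(3.3 − 2.68) = K_B, so x = (K_A − K_B)/(3.3 − 2.68) = 16.3051/0.62 = 26.3 km.

26.3 km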